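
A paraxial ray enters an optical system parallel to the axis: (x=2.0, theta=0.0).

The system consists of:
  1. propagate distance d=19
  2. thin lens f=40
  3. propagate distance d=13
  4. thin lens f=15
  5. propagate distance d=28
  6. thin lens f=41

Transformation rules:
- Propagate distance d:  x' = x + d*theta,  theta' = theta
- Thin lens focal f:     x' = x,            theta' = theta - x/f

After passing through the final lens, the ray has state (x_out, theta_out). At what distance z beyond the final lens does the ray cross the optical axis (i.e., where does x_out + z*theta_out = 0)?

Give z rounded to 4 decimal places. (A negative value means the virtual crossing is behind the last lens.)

Initial: x=2.0000 theta=0.0000
After 1 (propagate distance d=19): x=2.0000 theta=0.0000
After 2 (thin lens f=40): x=2.0000 theta=-0.0500
After 3 (propagate distance d=13): x=1.3500 theta=-0.0500
After 4 (thin lens f=15): x=1.3500 theta=-0.1400
After 5 (propagate distance d=28): x=-2.5700 theta=-0.1400
After 6 (thin lens f=41): x=-2.5700 theta=-317/4100 (≈-0.0773)
z_focus = -x_out/theta_out = -(-2.5700)/(-317/4100) = -10537/317 ≈ -33.2397
Rounded to 4 decimal places: z = -33.2397

Answer: -33.2397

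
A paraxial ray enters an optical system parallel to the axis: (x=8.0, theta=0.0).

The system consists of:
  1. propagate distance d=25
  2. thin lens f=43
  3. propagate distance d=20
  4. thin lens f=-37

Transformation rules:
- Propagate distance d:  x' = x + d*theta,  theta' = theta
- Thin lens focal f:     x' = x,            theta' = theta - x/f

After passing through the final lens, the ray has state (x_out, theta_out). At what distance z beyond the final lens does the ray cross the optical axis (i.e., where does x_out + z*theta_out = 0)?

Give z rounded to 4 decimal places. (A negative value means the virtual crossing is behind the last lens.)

Initial: x=8.0000 theta=0.0000
After 1 (propagate distance d=25): x=8.0000 theta=0.0000
After 2 (thin lens f=43): x=8.0000 theta=-8/43 (≈-0.1860)
After 3 (propagate distance d=20): x=184/43 (≈4.2791) theta=-8/43 (≈-0.1860)
After 4 (thin lens f=-37): x=184/43 (≈4.2791) theta=-112/1591 (≈-0.0704)
z_focus = -x_out/theta_out = -(184/43)/(-112/1591) = 851/14 ≈ 60.7857
Rounded to 4 decimal places: z = 60.7857

Answer: 60.7857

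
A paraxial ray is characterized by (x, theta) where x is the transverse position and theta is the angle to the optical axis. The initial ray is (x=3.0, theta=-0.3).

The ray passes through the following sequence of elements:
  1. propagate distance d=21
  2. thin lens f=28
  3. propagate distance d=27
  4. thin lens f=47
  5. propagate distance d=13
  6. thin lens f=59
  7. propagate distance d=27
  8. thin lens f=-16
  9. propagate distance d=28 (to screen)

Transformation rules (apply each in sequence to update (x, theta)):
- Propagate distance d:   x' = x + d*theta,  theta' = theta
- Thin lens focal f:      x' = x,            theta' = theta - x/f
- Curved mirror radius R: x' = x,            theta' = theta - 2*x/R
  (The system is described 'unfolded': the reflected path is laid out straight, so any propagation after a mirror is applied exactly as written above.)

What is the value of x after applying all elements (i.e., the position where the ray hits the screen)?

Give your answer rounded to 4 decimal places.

Initial: x=3.0000 theta=-0.3000
After 1 (propagate distance d=21): x=-3.3000 theta=-0.3000
After 2 (thin lens f=28): x=-3.3000 theta=-51/280 (≈-0.1821)
After 3 (propagate distance d=27): x=-2301/280 (≈-8.2179) theta=-51/280 (≈-0.1821)
After 4 (thin lens f=47): x=-2301/280 (≈-8.2179) theta=-12/1645 (≈-0.0073)
After 5 (propagate distance d=13): x=-21879/2632 (≈-8.3127) theta=-12/1645 (≈-0.0073)
After 6 (thin lens f=59): x=-21879/2632 (≈-8.3127) theta=103731/776440 (≈0.1336)
After 7 (propagate distance d=27): x=-456696/97055 (≈-4.7055) theta=103731/776440 (≈0.1336)
After 8 (thin lens f=-16): x=-456696/97055 (≈-4.7055) theta=-124617/776440 (≈-0.1605)
After 9 (propagate distance d=28 (to screen)): x=-1785711/194110 (≈-9.1995) theta=-124617/776440 (≈-0.1605)
Rounded to 4 decimal places: x = -9.1995

Answer: -9.1995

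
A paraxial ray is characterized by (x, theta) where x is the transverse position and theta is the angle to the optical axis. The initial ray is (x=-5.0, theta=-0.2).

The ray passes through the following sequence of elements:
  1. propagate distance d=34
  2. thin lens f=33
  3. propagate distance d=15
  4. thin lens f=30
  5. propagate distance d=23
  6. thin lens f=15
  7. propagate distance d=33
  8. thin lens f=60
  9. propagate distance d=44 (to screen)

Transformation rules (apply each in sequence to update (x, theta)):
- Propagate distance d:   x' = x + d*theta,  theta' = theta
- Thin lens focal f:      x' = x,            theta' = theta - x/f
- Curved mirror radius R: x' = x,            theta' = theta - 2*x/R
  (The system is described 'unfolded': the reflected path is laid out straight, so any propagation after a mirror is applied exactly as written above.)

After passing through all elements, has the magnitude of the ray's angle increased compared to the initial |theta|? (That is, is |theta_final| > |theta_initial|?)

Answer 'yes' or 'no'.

Answer: no

Derivation:
Initial: x=-5.0000 theta=-0.2000
After 1 (propagate distance d=34): x=-11.8000 theta=-0.2000
After 2 (thin lens f=33): x=-11.8000 theta=26/165 (≈0.1576)
After 3 (propagate distance d=15): x=-519/55 (≈-9.4364) theta=26/165 (≈0.1576)
After 4 (thin lens f=30): x=-519/55 (≈-9.4364) theta=779/1650 (≈0.4721)
After 5 (propagate distance d=23): x=2347/1650 (≈1.4224) theta=779/1650 (≈0.4721)
After 6 (thin lens f=15): x=2347/1650 (≈1.4224) theta=4669/12375 (≈0.3773)
After 7 (propagate distance d=33): x=38151/2750 (≈13.8731) theta=4669/12375 (≈0.3773)
After 8 (thin lens f=60): x=38151/2750 (≈13.8731) theta=72307/495000 (≈0.1461)
After 9 (propagate distance d=44 (to screen)): x=1256086/61875 (≈20.3004) theta=72307/495000 (≈0.1461)
|theta_initial|=0.2000 |theta_final|=72307/495000 (≈0.1461) -> not increased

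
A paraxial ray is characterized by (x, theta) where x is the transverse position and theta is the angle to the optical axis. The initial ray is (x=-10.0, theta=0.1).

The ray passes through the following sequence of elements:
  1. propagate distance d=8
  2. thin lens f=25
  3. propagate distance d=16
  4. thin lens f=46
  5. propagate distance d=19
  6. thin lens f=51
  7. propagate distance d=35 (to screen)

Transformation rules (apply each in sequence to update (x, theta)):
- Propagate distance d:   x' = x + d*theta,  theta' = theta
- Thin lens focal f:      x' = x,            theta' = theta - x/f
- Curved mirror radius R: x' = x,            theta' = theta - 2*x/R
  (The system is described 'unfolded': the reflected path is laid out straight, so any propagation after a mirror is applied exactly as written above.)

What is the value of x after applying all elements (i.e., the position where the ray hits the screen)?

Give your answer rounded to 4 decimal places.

Answer: 20.1570

Derivation:
Initial: x=-10.0000 theta=0.1000
After 1 (propagate distance d=8): x=-9.2000 theta=0.1000
After 2 (thin lens f=25): x=-9.2000 theta=0.4680
After 3 (propagate distance d=16): x=-1.7120 theta=0.4680
After 4 (thin lens f=46): x=-1.7120 theta=581/1150 (≈0.5052)
After 5 (propagate distance d=19): x=45351/5750 (≈7.8871) theta=581/1150 (≈0.5052)
After 6 (thin lens f=51): x=45351/5750 (≈7.8871) theta=17134/48875 (≈0.3506)
After 7 (propagate distance d=35 (to screen)): x=1970347/97750 (≈20.1570) theta=17134/48875 (≈0.3506)
Rounded to 4 decimal places: x = 20.1570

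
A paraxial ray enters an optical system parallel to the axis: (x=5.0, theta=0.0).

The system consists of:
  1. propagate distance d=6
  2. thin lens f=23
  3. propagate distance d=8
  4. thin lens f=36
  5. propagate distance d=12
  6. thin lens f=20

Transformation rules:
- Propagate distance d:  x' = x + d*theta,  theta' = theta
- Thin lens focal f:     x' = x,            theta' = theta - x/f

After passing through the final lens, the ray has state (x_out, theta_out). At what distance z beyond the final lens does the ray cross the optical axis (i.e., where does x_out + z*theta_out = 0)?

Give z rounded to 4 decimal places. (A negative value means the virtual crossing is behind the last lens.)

Initial: x=5.0000 theta=0.0000
After 1 (propagate distance d=6): x=5.0000 theta=0.0000
After 2 (thin lens f=23): x=5.0000 theta=-5/23 (≈-0.2174)
After 3 (propagate distance d=8): x=75/23 (≈3.2609) theta=-5/23 (≈-0.2174)
After 4 (thin lens f=36): x=75/23 (≈3.2609) theta=-85/276 (≈-0.3080)
After 5 (propagate distance d=12): x=-10/23 (≈-0.4348) theta=-85/276 (≈-0.3080)
After 6 (thin lens f=20): x=-10/23 (≈-0.4348) theta=-79/276 (≈-0.2862)
z_focus = -x_out/theta_out = -(-10/23)/(-79/276) = -120/79 ≈ -1.5190
Rounded to 4 decimal places: z = -1.5190

Answer: -1.5190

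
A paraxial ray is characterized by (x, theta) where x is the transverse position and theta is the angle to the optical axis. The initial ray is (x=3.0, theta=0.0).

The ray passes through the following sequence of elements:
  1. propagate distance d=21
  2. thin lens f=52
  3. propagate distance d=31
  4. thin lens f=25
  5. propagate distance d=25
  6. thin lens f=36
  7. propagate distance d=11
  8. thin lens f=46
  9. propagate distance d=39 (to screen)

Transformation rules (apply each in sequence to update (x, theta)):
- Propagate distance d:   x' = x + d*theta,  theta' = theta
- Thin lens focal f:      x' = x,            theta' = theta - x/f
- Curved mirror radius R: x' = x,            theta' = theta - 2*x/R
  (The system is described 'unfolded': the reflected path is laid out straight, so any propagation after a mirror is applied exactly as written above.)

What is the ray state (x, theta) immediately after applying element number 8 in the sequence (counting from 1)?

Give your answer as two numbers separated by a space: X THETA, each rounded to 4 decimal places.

Initial: x=3.0000 theta=0.0000
After 1 (propagate distance d=21): x=3.0000 theta=0.0000
After 2 (thin lens f=52): x=3.0000 theta=-3/52 (≈-0.0577)
After 3 (propagate distance d=31): x=63/52 (≈1.2115) theta=-3/52 (≈-0.0577)
After 4 (thin lens f=25): x=63/52 (≈1.2115) theta=-69/650 (≈-0.1062)
After 5 (propagate distance d=25): x=-75/52 (≈-1.4423) theta=-69/650 (≈-0.1062)
After 6 (thin lens f=36): x=-75/52 (≈-1.4423) theta=-1031/15600 (≈-0.0661)
After 7 (propagate distance d=11): x=-33841/15600 (≈-2.1693) theta=-1031/15600 (≈-0.0661)
After 8 (thin lens f=46): x=-33841/15600 (≈-2.1693) theta=-209/11040 (≈-0.0189)
Rounded to 4 decimal places: x = -2.1693, theta = -0.0189

Answer: -2.1693 -0.0189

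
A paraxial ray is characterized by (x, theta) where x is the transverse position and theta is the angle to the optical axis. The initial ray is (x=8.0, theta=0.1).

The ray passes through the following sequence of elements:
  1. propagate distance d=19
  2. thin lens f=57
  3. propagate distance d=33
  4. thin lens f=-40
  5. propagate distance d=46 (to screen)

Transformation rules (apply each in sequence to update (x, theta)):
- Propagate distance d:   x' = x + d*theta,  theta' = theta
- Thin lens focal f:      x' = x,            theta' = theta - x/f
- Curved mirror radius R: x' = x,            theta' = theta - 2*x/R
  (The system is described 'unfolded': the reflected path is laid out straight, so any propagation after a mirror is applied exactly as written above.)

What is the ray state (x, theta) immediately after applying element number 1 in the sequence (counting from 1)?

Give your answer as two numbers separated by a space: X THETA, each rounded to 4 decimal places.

Initial: x=8.0000 theta=0.1000
After 1 (propagate distance d=19): x=9.9000 theta=0.1000
Rounded to 4 decimal places: x = 9.9000, theta = 0.1000

Answer: 9.9000 0.1000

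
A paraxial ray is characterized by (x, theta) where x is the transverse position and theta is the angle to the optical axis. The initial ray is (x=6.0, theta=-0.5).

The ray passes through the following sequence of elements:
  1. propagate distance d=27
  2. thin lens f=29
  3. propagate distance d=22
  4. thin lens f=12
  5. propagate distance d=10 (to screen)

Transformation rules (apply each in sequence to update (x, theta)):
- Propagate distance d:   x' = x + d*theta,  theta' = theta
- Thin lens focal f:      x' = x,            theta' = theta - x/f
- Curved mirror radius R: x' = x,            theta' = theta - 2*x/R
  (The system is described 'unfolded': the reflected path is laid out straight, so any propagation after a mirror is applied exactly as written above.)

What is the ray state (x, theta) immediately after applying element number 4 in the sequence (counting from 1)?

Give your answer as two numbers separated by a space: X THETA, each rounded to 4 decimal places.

Answer: -12.8103 0.8261

Derivation:
Initial: x=6.0000 theta=-0.5000
After 1 (propagate distance d=27): x=-7.5000 theta=-0.5000
After 2 (thin lens f=29): x=-7.5000 theta=-7/29 (≈-0.2414)
After 3 (propagate distance d=22): x=-743/58 (≈-12.8103) theta=-7/29 (≈-0.2414)
After 4 (thin lens f=12): x=-743/58 (≈-12.8103) theta=575/696 (≈0.8261)
Rounded to 4 decimal places: x = -12.8103, theta = 0.8261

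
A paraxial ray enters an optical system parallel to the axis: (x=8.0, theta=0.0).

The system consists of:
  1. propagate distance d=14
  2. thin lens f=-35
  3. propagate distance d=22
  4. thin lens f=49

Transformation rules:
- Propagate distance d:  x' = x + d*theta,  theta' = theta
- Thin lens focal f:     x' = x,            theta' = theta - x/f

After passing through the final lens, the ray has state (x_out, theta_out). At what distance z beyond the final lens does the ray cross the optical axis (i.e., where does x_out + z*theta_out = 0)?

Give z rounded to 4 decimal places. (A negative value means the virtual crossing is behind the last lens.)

Answer: 349.1250

Derivation:
Initial: x=8.0000 theta=0.0000
After 1 (propagate distance d=14): x=8.0000 theta=0.0000
After 2 (thin lens f=-35): x=8.0000 theta=8/35 (≈0.2286)
After 3 (propagate distance d=22): x=456/35 (≈13.0286) theta=8/35 (≈0.2286)
After 4 (thin lens f=49): x=456/35 (≈13.0286) theta=-64/1715 (≈-0.0373)
z_focus = -x_out/theta_out = -(456/35)/(-64/1715) = 349.1250
Rounded to 4 decimal places: z = 349.1250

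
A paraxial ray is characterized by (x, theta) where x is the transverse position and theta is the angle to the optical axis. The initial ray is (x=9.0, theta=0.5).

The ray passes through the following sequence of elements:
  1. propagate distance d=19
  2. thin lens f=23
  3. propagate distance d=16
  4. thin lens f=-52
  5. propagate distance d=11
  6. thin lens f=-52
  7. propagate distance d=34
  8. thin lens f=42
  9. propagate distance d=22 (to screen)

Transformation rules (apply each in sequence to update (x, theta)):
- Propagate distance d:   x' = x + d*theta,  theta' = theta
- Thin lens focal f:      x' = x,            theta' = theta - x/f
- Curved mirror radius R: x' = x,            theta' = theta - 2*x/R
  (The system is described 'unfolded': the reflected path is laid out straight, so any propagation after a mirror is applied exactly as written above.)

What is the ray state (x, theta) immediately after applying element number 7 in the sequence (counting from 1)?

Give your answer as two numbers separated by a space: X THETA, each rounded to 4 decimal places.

Initial: x=9.0000 theta=0.5000
After 1 (propagate distance d=19): x=18.5000 theta=0.5000
After 2 (thin lens f=23): x=18.5000 theta=-7/23 (≈-0.3043)
After 3 (propagate distance d=16): x=627/46 (≈13.6304) theta=-7/23 (≈-0.3043)
After 4 (thin lens f=-52): x=627/46 (≈13.6304) theta=-101/2392 (≈-0.0422)
After 5 (propagate distance d=11): x=31493/2392 (≈13.1660) theta=-101/2392 (≈-0.0422)
After 6 (thin lens f=-52): x=31493/2392 (≈13.1660) theta=26241/124384 (≈0.2110)
After 7 (propagate distance d=34): x=1264915/62192 (≈20.3389) theta=26241/124384 (≈0.2110)
Rounded to 4 decimal places: x = 20.3389, theta = 0.2110

Answer: 20.3389 0.2110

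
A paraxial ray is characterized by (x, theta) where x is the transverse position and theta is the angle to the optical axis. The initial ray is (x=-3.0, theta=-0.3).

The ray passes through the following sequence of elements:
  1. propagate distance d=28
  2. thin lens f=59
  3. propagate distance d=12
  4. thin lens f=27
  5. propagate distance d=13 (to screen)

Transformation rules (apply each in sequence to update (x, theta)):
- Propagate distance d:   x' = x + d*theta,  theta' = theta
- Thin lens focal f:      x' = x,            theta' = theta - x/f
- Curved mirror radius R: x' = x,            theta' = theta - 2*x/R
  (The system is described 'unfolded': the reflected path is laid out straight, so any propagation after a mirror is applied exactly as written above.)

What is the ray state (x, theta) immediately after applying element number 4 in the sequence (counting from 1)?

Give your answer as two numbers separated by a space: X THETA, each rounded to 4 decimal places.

Initial: x=-3.0000 theta=-0.3000
After 1 (propagate distance d=28): x=-11.4000 theta=-0.3000
After 2 (thin lens f=59): x=-11.4000 theta=-63/590 (≈-0.1068)
After 3 (propagate distance d=12): x=-3741/295 (≈-12.6814) theta=-63/590 (≈-0.1068)
After 4 (thin lens f=27): x=-3741/295 (≈-12.6814) theta=1927/5310 (≈0.3629)
Rounded to 4 decimal places: x = -12.6814, theta = 0.3629

Answer: -12.6814 0.3629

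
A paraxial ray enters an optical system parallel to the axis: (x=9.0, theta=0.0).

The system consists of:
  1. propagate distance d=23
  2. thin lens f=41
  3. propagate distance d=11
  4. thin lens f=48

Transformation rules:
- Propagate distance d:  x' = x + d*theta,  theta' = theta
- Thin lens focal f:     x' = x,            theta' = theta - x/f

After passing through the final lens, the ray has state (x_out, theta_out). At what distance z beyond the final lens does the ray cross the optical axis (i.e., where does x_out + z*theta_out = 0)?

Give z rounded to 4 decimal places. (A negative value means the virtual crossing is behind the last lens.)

Answer: 18.4615

Derivation:
Initial: x=9.0000 theta=0.0000
After 1 (propagate distance d=23): x=9.0000 theta=0.0000
After 2 (thin lens f=41): x=9.0000 theta=-9/41 (≈-0.2195)
After 3 (propagate distance d=11): x=270/41 (≈6.5854) theta=-9/41 (≈-0.2195)
After 4 (thin lens f=48): x=270/41 (≈6.5854) theta=-117/328 (≈-0.3567)
z_focus = -x_out/theta_out = -(270/41)/(-117/328) = 240/13 ≈ 18.4615
Rounded to 4 decimal places: z = 18.4615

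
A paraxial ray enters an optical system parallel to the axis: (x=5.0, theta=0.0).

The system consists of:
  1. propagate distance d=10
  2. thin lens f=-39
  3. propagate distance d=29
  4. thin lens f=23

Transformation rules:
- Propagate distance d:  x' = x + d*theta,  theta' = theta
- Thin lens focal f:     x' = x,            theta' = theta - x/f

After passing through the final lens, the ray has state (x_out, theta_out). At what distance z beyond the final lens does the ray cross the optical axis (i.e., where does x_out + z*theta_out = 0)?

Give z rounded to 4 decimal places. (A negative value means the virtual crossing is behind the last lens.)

Answer: 34.7556

Derivation:
Initial: x=5.0000 theta=0.0000
After 1 (propagate distance d=10): x=5.0000 theta=0.0000
After 2 (thin lens f=-39): x=5.0000 theta=5/39 (≈0.1282)
After 3 (propagate distance d=29): x=340/39 (≈8.7179) theta=5/39 (≈0.1282)
After 4 (thin lens f=23): x=340/39 (≈8.7179) theta=-75/299 (≈-0.2508)
z_focus = -x_out/theta_out = -(340/39)/(-75/299) = 1564/45 ≈ 34.7556
Rounded to 4 decimal places: z = 34.7556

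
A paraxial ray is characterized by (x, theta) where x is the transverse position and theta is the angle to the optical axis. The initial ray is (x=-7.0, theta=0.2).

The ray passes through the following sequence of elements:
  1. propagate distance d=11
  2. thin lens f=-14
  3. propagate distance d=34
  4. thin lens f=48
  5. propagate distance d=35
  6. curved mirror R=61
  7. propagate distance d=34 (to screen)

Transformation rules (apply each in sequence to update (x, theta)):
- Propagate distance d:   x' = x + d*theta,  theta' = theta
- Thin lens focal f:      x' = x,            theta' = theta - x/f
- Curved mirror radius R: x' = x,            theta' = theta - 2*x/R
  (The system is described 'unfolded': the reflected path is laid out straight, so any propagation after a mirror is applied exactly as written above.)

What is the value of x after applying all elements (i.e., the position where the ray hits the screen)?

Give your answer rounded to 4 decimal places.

Initial: x=-7.0000 theta=0.2000
After 1 (propagate distance d=11): x=-4.8000 theta=0.2000
After 2 (thin lens f=-14): x=-4.8000 theta=-1/7 (≈-0.1429)
After 3 (propagate distance d=34): x=-338/35 (≈-9.6571) theta=-1/7 (≈-0.1429)
After 4 (thin lens f=48): x=-338/35 (≈-9.6571) theta=7/120 (≈0.0583)
After 5 (propagate distance d=35): x=-6397/840 (≈-7.6155) theta=7/120 (≈0.0583)
After 6 (curved mirror R=61): x=-6397/840 (≈-7.6155) theta=5261/17080 (≈0.3080)
After 7 (propagate distance d=34 (to screen)): x=4183/1464 (≈2.8572) theta=5261/17080 (≈0.3080)
Rounded to 4 decimal places: x = 2.8572

Answer: 2.8572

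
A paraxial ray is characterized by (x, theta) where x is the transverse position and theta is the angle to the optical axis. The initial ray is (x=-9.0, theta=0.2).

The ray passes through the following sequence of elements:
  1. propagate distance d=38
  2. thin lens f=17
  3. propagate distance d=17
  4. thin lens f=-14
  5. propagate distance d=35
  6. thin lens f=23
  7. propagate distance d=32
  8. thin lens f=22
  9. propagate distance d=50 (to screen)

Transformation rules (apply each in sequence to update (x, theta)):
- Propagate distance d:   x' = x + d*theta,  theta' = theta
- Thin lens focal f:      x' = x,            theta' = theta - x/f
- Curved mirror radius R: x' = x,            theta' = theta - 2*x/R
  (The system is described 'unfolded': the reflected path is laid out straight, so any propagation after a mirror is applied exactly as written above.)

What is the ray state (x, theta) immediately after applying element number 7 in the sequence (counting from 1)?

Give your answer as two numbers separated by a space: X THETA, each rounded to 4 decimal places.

Answer: 8.2832 -0.4218

Derivation:
Initial: x=-9.0000 theta=0.2000
After 1 (propagate distance d=38): x=-1.4000 theta=0.2000
After 2 (thin lens f=17): x=-1.4000 theta=24/85 (≈0.2824)
After 3 (propagate distance d=17): x=3.4000 theta=24/85 (≈0.2824)
After 4 (thin lens f=-14): x=3.4000 theta=125/238 (≈0.5252)
After 5 (propagate distance d=35): x=3703/170 (≈21.7824) theta=125/238 (≈0.5252)
After 6 (thin lens f=23): x=3703/170 (≈21.7824) theta=-251/595 (≈-0.4218)
After 7 (propagate distance d=32): x=9857/1190 (≈8.2832) theta=-251/595 (≈-0.4218)
Rounded to 4 decimal places: x = 8.2832, theta = -0.4218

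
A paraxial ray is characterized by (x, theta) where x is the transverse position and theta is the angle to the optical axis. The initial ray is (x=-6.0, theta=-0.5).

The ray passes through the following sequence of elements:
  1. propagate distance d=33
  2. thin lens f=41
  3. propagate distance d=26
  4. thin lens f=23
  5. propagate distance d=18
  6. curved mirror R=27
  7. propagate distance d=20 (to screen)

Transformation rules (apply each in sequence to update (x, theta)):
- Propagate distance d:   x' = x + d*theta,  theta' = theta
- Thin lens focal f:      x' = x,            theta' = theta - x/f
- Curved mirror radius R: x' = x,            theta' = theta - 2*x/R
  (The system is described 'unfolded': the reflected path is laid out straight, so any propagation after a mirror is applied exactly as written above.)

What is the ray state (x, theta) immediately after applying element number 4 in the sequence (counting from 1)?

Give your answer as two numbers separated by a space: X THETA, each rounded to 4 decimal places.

Answer: -21.2317 0.9719

Derivation:
Initial: x=-6.0000 theta=-0.5000
After 1 (propagate distance d=33): x=-22.5000 theta=-0.5000
After 2 (thin lens f=41): x=-22.5000 theta=2/41 (≈0.0488)
After 3 (propagate distance d=26): x=-1741/82 (≈-21.2317) theta=2/41 (≈0.0488)
After 4 (thin lens f=23): x=-1741/82 (≈-21.2317) theta=1833/1886 (≈0.9719)
Rounded to 4 decimal places: x = -21.2317, theta = 0.9719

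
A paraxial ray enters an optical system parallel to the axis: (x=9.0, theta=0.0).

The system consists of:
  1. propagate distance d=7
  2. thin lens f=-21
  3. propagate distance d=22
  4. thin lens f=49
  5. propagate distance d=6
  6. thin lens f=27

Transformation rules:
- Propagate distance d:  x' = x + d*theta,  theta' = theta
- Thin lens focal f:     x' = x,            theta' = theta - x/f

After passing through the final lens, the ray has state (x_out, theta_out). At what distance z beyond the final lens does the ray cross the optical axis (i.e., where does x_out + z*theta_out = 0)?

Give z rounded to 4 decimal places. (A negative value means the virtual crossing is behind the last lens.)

Initial: x=9.0000 theta=0.0000
After 1 (propagate distance d=7): x=9.0000 theta=0.0000
After 2 (thin lens f=-21): x=9.0000 theta=3/7 (≈0.4286)
After 3 (propagate distance d=22): x=129/7 (≈18.4286) theta=3/7 (≈0.4286)
After 4 (thin lens f=49): x=129/7 (≈18.4286) theta=18/343 (≈0.0525)
After 5 (propagate distance d=6): x=6429/343 (≈18.7434) theta=18/343 (≈0.0525)
After 6 (thin lens f=27): x=6429/343 (≈18.7434) theta=-283/441 (≈-0.6417)
z_focus = -x_out/theta_out = -(6429/343)/(-283/441) = 57861/1981 ≈ 29.2080
Rounded to 4 decimal places: z = 29.2080

Answer: 29.2080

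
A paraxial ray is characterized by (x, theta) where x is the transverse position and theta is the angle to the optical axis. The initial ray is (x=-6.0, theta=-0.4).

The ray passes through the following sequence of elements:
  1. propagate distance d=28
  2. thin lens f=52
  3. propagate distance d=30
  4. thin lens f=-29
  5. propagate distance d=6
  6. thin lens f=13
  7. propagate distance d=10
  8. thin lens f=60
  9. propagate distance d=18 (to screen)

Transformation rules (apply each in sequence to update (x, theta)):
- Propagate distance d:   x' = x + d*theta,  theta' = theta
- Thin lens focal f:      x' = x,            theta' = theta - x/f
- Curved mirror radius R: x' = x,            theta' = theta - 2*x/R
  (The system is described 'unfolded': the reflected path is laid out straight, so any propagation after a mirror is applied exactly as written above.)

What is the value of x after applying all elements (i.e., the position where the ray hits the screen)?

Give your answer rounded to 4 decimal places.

Answer: 10.6144

Derivation:
Initial: x=-6.0000 theta=-0.4000
After 1 (propagate distance d=28): x=-17.2000 theta=-0.4000
After 2 (thin lens f=52): x=-17.2000 theta=-9/130 (≈-0.0692)
After 3 (propagate distance d=30): x=-1253/65 (≈-19.2769) theta=-9/130 (≈-0.0692)
After 4 (thin lens f=-29): x=-1253/65 (≈-19.2769) theta=-2767/3770 (≈-0.7340)
After 5 (propagate distance d=6): x=-44638/1885 (≈-23.6806) theta=-2767/3770 (≈-0.7340)
After 6 (thin lens f=13): x=-44638/1885 (≈-23.6806) theta=10661/9802 (≈1.0876)
After 7 (propagate distance d=10): x=-313769/24505 (≈-12.8043) theta=10661/9802 (≈1.0876)
After 8 (thin lens f=60): x=-313769/24505 (≈-12.8043) theta=1912919/1470300 (≈1.3010)
After 9 (propagate distance d=18 (to screen)): x=2601067/245050 (≈10.6144) theta=1912919/1470300 (≈1.3010)
Rounded to 4 decimal places: x = 10.6144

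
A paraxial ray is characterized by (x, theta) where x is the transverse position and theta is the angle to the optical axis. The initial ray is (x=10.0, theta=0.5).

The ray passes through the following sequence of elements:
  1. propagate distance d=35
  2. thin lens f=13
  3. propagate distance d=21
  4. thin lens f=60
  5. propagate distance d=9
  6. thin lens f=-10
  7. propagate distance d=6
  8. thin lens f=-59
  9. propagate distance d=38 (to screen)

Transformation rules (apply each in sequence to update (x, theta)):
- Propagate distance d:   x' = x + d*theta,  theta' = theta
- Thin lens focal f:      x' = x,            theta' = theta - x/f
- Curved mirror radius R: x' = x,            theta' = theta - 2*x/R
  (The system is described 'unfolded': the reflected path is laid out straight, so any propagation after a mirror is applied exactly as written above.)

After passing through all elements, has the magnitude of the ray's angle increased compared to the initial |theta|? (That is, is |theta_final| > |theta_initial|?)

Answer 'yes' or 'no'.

Initial: x=10.0000 theta=0.5000
After 1 (propagate distance d=35): x=27.5000 theta=0.5000
After 2 (thin lens f=13): x=27.5000 theta=-21/13 (≈-1.6154)
After 3 (propagate distance d=21): x=-167/26 (≈-6.4231) theta=-21/13 (≈-1.6154)
After 4 (thin lens f=60): x=-167/26 (≈-6.4231) theta=-181/120 (≈-1.5083)
After 5 (propagate distance d=9): x=-10399/520 (≈-19.9981) theta=-181/120 (≈-1.5083)
After 6 (thin lens f=-10): x=-10399/520 (≈-19.9981) theta=-54727/15600 (≈-3.5081)
After 7 (propagate distance d=6): x=-53361/1300 (≈-41.0469) theta=-54727/15600 (≈-3.5081)
After 8 (thin lens f=-59): x=-53361/1300 (≈-41.0469) theta=-154769/36816 (≈-4.2039)
After 9 (propagate distance d=38 (to screen)): x=-92405069/460200 (≈-200.7933) theta=-154769/36816 (≈-4.2039)
|theta_initial|=0.5000 |theta_final|=154769/36816 (≈4.2039) -> increased

Answer: yes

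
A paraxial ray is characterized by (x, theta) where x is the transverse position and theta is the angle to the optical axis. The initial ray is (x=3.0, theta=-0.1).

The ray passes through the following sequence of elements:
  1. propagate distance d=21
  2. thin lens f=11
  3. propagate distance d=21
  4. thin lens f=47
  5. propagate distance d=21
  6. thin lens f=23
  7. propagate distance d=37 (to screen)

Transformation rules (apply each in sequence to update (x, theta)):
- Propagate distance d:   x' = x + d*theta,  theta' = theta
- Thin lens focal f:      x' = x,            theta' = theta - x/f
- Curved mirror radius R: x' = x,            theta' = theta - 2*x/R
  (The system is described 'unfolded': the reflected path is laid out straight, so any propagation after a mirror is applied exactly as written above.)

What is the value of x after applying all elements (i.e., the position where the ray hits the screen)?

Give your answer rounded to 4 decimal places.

Initial: x=3.0000 theta=-0.1000
After 1 (propagate distance d=21): x=0.9000 theta=-0.1000
After 2 (thin lens f=11): x=0.9000 theta=-2/11 (≈-0.1818)
After 3 (propagate distance d=21): x=-321/110 (≈-2.9182) theta=-2/11 (≈-0.1818)
After 4 (thin lens f=47): x=-321/110 (≈-2.9182) theta=-619/5170 (≈-0.1197)
After 5 (propagate distance d=21): x=-14043/2585 (≈-5.4325) theta=-619/5170 (≈-0.1197)
After 6 (thin lens f=23): x=-14043/2585 (≈-5.4325) theta=1259/10810 (≈0.1165)
After 7 (propagate distance d=37 (to screen)): x=-26713/23782 (≈-1.1232) theta=1259/10810 (≈0.1165)
Rounded to 4 decimal places: x = -1.1232

Answer: -1.1232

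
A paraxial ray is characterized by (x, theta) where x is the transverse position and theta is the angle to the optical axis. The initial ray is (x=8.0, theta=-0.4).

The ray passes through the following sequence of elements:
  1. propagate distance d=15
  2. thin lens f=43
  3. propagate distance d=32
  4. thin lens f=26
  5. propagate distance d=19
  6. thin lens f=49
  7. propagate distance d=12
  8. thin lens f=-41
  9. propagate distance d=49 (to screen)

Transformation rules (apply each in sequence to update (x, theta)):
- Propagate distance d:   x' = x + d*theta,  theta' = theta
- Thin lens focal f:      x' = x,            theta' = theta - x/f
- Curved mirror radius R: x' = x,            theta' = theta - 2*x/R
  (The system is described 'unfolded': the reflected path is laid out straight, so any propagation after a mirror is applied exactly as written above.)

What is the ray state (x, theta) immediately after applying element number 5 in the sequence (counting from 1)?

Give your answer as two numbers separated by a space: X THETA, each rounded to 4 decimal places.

Answer: -11.7921 0.0261

Derivation:
Initial: x=8.0000 theta=-0.4000
After 1 (propagate distance d=15): x=2.0000 theta=-0.4000
After 2 (thin lens f=43): x=2.0000 theta=-96/215 (≈-0.4465)
After 3 (propagate distance d=32): x=-2642/215 (≈-12.2884) theta=-96/215 (≈-0.4465)
After 4 (thin lens f=26): x=-2642/215 (≈-12.2884) theta=73/2795 (≈0.0261)
After 5 (propagate distance d=19): x=-32959/2795 (≈-11.7921) theta=73/2795 (≈0.0261)
Rounded to 4 decimal places: x = -11.7921, theta = 0.0261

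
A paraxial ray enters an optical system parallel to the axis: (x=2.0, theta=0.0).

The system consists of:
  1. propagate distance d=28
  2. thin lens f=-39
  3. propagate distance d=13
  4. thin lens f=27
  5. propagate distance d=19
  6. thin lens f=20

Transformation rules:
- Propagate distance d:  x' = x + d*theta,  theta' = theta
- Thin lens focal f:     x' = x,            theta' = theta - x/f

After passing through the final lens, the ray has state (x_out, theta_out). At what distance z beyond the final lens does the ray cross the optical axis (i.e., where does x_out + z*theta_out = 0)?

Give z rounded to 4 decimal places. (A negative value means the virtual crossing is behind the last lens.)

Answer: 13.0021

Derivation:
Initial: x=2.0000 theta=0.0000
After 1 (propagate distance d=28): x=2.0000 theta=0.0000
After 2 (thin lens f=-39): x=2.0000 theta=2/39 (≈0.0513)
After 3 (propagate distance d=13): x=8/3 (≈2.6667) theta=2/39 (≈0.0513)
After 4 (thin lens f=27): x=8/3 (≈2.6667) theta=-50/1053 (≈-0.0475)
After 5 (propagate distance d=19): x=1858/1053 (≈1.7645) theta=-50/1053 (≈-0.0475)
After 6 (thin lens f=20): x=1858/1053 (≈1.7645) theta=-1429/10530 (≈-0.1357)
z_focus = -x_out/theta_out = -(1858/1053)/(-1429/10530) = 18580/1429 ≈ 13.0021
Rounded to 4 decimal places: z = 13.0021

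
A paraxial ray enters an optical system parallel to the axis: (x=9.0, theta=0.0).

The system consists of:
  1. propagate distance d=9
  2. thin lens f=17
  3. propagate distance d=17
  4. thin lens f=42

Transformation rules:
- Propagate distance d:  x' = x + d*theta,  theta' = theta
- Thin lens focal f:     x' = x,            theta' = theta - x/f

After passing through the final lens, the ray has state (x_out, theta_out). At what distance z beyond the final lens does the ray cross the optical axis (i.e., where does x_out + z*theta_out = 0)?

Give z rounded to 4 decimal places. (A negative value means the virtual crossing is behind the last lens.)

Answer: 0.0000

Derivation:
Initial: x=9.0000 theta=0.0000
After 1 (propagate distance d=9): x=9.0000 theta=0.0000
After 2 (thin lens f=17): x=9.0000 theta=-9/17 (≈-0.5294)
After 3 (propagate distance d=17): x=0.0000 theta=-9/17 (≈-0.5294)
After 4 (thin lens f=42): x=0.0000 theta=-9/17 (≈-0.5294)
z_focus = -x_out/theta_out = -(0.0000)/(-9/17) = 0.0000
Rounded to 4 decimal places: z = 0.0000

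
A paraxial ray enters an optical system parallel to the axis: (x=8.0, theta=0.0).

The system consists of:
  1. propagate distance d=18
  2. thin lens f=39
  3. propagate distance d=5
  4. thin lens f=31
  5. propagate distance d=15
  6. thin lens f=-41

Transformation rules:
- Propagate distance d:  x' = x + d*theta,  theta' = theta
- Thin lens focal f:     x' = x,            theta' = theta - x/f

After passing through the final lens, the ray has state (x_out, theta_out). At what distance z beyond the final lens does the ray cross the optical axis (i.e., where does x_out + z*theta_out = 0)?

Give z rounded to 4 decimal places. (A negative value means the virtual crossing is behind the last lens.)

Initial: x=8.0000 theta=0.0000
After 1 (propagate distance d=18): x=8.0000 theta=0.0000
After 2 (thin lens f=39): x=8.0000 theta=-8/39 (≈-0.2051)
After 3 (propagate distance d=5): x=272/39 (≈6.9744) theta=-8/39 (≈-0.2051)
After 4 (thin lens f=31): x=272/39 (≈6.9744) theta=-40/93 (≈-0.4301)
After 5 (propagate distance d=15): x=632/1209 (≈0.5227) theta=-40/93 (≈-0.4301)
After 6 (thin lens f=-41): x=632/1209 (≈0.5227) theta=-6896/16523 (≈-0.4174)
z_focus = -x_out/theta_out = -(632/1209)/(-6896/16523) = 3239/2586 ≈ 1.2525
Rounded to 4 decimal places: z = 1.2525

Answer: 1.2525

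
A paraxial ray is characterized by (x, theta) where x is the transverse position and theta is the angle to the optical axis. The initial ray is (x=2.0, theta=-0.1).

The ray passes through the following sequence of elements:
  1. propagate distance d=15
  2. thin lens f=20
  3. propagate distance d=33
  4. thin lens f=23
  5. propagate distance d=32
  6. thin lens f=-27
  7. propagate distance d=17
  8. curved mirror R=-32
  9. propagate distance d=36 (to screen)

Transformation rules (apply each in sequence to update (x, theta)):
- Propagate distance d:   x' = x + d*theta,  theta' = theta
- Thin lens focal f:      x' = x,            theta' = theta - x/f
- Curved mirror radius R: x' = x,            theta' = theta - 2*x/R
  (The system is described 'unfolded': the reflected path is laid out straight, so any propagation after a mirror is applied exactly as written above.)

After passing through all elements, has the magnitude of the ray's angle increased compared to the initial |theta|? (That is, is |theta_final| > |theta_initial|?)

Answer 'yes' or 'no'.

Initial: x=2.0000 theta=-0.1000
After 1 (propagate distance d=15): x=0.5000 theta=-0.1000
After 2 (thin lens f=20): x=0.5000 theta=-0.1250
After 3 (propagate distance d=33): x=-3.6250 theta=-0.1250
After 4 (thin lens f=23): x=-3.6250 theta=3/92 (≈0.0326)
After 5 (propagate distance d=32): x=-475/184 (≈-2.5815) theta=3/92 (≈0.0326)
After 6 (thin lens f=-27): x=-475/184 (≈-2.5815) theta=-313/4968 (≈-0.0630)
After 7 (propagate distance d=17): x=-9073/2484 (≈-3.6526) theta=-313/4968 (≈-0.0630)
After 8 (curved mirror R=-32): x=-9073/2484 (≈-3.6526) theta=-3859/13248 (≈-0.2913)
After 9 (propagate distance d=36 (to screen)): x=-140485/9936 (≈-14.1390) theta=-3859/13248 (≈-0.2913)
|theta_initial|=0.1000 |theta_final|=3859/13248 (≈0.2913) -> increased

Answer: yes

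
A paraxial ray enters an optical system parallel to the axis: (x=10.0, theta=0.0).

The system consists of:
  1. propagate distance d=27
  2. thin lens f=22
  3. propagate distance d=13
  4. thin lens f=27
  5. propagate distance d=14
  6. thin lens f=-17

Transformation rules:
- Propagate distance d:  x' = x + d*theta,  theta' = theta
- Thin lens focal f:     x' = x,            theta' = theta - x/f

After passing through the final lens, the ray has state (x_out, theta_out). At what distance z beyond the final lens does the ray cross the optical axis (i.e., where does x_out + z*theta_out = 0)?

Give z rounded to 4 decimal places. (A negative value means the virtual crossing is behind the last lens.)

Initial: x=10.0000 theta=0.0000
After 1 (propagate distance d=27): x=10.0000 theta=0.0000
After 2 (thin lens f=22): x=10.0000 theta=-5/11 (≈-0.4545)
After 3 (propagate distance d=13): x=45/11 (≈4.0909) theta=-5/11 (≈-0.4545)
After 4 (thin lens f=27): x=45/11 (≈4.0909) theta=-20/33 (≈-0.6061)
After 5 (propagate distance d=14): x=-145/33 (≈-4.3939) theta=-20/33 (≈-0.6061)
After 6 (thin lens f=-17): x=-145/33 (≈-4.3939) theta=-485/561 (≈-0.8645)
z_focus = -x_out/theta_out = -(-145/33)/(-485/561) = -493/97 ≈ -5.0825
Rounded to 4 decimal places: z = -5.0825

Answer: -5.0825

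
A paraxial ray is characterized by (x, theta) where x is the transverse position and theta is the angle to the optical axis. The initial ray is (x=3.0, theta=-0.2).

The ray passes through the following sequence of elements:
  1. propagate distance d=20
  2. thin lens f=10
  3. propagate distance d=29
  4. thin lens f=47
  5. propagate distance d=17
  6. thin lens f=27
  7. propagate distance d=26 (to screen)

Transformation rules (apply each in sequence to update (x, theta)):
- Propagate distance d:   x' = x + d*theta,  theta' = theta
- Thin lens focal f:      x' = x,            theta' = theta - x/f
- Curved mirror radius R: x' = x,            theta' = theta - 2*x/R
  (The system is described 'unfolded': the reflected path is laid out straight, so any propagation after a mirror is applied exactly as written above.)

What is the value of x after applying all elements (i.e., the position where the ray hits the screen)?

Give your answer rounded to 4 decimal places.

Answer: -0.5977

Derivation:
Initial: x=3.0000 theta=-0.2000
After 1 (propagate distance d=20): x=-1.0000 theta=-0.2000
After 2 (thin lens f=10): x=-1.0000 theta=-0.1000
After 3 (propagate distance d=29): x=-3.9000 theta=-0.1000
After 4 (thin lens f=47): x=-3.9000 theta=-4/235 (≈-0.0170)
After 5 (propagate distance d=17): x=-1969/470 (≈-4.1894) theta=-4/235 (≈-0.0170)
After 6 (thin lens f=27): x=-1969/470 (≈-4.1894) theta=1753/12690 (≈0.1381)
After 7 (propagate distance d=26 (to screen)): x=-1517/2538 (≈-0.5977) theta=1753/12690 (≈0.1381)
Rounded to 4 decimal places: x = -0.5977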